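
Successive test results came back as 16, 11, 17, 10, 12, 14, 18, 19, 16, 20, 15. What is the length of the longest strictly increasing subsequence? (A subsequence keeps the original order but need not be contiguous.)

6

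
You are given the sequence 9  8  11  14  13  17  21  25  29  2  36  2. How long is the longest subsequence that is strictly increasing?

8

Track the smallest tail for each achievable length (strict):
9 → extends → [9]
8 → replaces 9 → [8]
11 → extends → [8, 11]
14 → extends → [8, 11, 14]
13 → replaces 14 → [8, 11, 13]
17 → extends → [8, 11, 13, 17]
21 → extends → [8, 11, 13, 17, 21]
25 → extends → [8, 11, 13, 17, 21, 25]
29 → extends → [8, 11, 13, 17, 21, 25, 29]
2 → replaces 8 → [2, 11, 13, 17, 21, 25, 29]
36 → extends → [2, 11, 13, 17, 21, 25, 29, 36]
2 → already a tail → [2, 11, 13, 17, 21, 25, 29, 36]
Eight tails, so the longest strictly increasing subsequence has length 8 (e.g. 9, 11, 14, 17, 21, 25, 29, 36).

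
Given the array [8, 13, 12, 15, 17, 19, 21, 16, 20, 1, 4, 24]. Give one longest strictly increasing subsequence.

8, 13, 15, 17, 19, 21, 24

Patience tails give the LIS length; then backtrack through the dp parents:
8 → extends → [8]
13 → extends → [8, 13]
12 → replaces 13 → [8, 12]
15 → extends → [8, 12, 15]
17 → extends → [8, 12, 15, 17]
19 → extends → [8, 12, 15, 17, 19]
21 → extends → [8, 12, 15, 17, 19, 21]
16 → replaces 17 → [8, 12, 15, 16, 19, 21]
20 → replaces 21 → [8, 12, 15, 16, 19, 20]
1 → replaces 8 → [1, 12, 15, 16, 19, 20]
4 → replaces 12 → [1, 4, 15, 16, 19, 20]
24 → extends → [1, 4, 15, 16, 19, 20, 24]
Length 7; one witness is 8, 13, 15, 17, 19, 21, 24.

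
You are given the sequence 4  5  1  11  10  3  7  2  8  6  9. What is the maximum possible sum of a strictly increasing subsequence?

33

Let S[i] be the best sum of a strictly increasing subsequence ending at i:
i:      1  2  3  4  5  6  7  8  9 10 11
a[i]:   4  5  1 11 10  3  7  2  8  6  9
S:      4  9  1 20 19  4 16  3 24 15 33
Maximum is 33 (e.g. 4 + 5 + 7 + 8 + 9).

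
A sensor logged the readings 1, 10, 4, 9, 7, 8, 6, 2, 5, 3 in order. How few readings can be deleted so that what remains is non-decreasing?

6

Fewest deletions = n − (longest non-decreasing subsequence).
i:      1  2  3  4  5  6  7  8  9 10
a[i]:   1 10  4  9  7  8  6  2  5  3
dp:     1  2  2  3  3  4  3  2  3  3
max dp = 4, so deletions = 10 − 4 = 6.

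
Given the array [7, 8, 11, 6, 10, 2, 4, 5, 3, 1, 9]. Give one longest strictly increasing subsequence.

2, 4, 5, 9

Patience tails give the LIS length; then backtrack through the dp parents:
7 → extends → [7]
8 → extends → [7, 8]
11 → extends → [7, 8, 11]
6 → replaces 7 → [6, 8, 11]
10 → replaces 11 → [6, 8, 10]
2 → replaces 6 → [2, 8, 10]
4 → replaces 8 → [2, 4, 10]
5 → replaces 10 → [2, 4, 5]
3 → replaces 4 → [2, 3, 5]
1 → replaces 2 → [1, 3, 5]
9 → extends → [1, 3, 5, 9]
Length 4; one witness is 2, 4, 5, 9.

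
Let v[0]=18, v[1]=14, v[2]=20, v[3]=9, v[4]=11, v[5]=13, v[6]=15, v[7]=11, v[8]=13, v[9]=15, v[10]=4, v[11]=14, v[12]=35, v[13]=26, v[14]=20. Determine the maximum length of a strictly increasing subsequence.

Track the smallest tail for each achievable length (strict):
18 → extends → [18]
14 → replaces 18 → [14]
20 → extends → [14, 20]
9 → replaces 14 → [9, 20]
11 → replaces 20 → [9, 11]
13 → extends → [9, 11, 13]
15 → extends → [9, 11, 13, 15]
11 → already a tail → [9, 11, 13, 15]
13 → already a tail → [9, 11, 13, 15]
15 → already a tail → [9, 11, 13, 15]
4 → replaces 9 → [4, 11, 13, 15]
14 → replaces 15 → [4, 11, 13, 14]
35 → extends → [4, 11, 13, 14, 35]
26 → replaces 35 → [4, 11, 13, 14, 26]
20 → replaces 26 → [4, 11, 13, 14, 20]
Five tails, so the longest strictly increasing subsequence has length 5 (e.g. 9, 11, 13, 15, 35).

5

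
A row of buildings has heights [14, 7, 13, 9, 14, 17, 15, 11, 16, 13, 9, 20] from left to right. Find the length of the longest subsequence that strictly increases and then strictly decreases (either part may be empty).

7

inc[i] = longest strictly increasing subsequence ending at i; dec[i] = longest strictly decreasing subsequence starting at i:
i:      1  2  3  4  5  6  7  8  9 10 11 12
a[i]:  14  7 13  9 14 17 15 11 16 13  9 20
inc:    1  1  2  2  3  4  4  3  5  4  2  6
dec:    4  1  3  1  3  4  3  2  3  2  1  1
Best peak at i=6 (value 17): inc=4, dec=4, length 4+4−1 = 7.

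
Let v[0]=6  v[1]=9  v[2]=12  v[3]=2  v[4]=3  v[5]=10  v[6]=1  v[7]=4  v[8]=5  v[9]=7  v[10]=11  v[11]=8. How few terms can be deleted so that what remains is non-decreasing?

Fewest deletions = n − (longest non-decreasing subsequence).
i:      0  1  2  3  4  5  6  7  8  9 10 11
v[i]:   6  9 12  2  3 10  1  4  5  7 11  8
dp:     1  2  3  1  2  3  1  3  4  5  6  6
max dp = 6, so deletions = 12 − 6 = 6.

6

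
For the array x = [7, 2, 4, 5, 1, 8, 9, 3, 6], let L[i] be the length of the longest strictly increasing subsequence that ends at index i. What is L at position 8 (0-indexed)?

dp[i] = 1 + max{dp[j] : j<i, x[j]<x[i]} (or 1 if no such j):
i:     0 1 2 3 4 5 6 7 8
x[i]:  7 2 4 5 1 8 9 3 6
dp:    1 1 2 3 1 4 5 2 4
At index 8 the value is 4.

4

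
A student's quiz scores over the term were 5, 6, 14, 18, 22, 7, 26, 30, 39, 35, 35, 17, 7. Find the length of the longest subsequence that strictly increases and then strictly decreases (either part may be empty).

11

inc[i] = longest strictly increasing subsequence ending at i; dec[i] = longest strictly decreasing subsequence starting at i:
i:      1  2  3  4  5  6  7  8  9 10 11 12 13
a[i]:   5  6 14 18 22  7 26 30 39 35 35 17  7
inc:    1  2  3  4  5  3  6  7  8  8  8  4  3
dec:    1  1  2  3  3  1  3  3  4  3  3  2  1
Best peak at i=9 (value 39): inc=8, dec=4, length 8+4−1 = 11.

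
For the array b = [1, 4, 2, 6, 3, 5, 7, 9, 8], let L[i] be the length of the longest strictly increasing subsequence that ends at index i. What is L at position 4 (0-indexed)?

3

dp[i] = 1 + max{dp[j] : j<i, b[j]<b[i]} (or 1 if no such j):
i:     0 1 2 3 4 5 6 7 8
b[i]:  1 4 2 6 3 5 7 9 8
dp:    1 2 2 3 3 4 5 6 6
At index 4 the value is 3.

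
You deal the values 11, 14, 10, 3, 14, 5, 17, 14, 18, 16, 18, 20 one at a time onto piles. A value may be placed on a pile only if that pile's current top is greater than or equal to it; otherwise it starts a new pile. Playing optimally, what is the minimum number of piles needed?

The minimum number of non-increasing subsequences covering a sequence equals the length of its longest strictly increasing subsequence.
LIS length is 6 (e.g. 3, 5, 14, 16, 18, 20), so 6 piles are needed.

6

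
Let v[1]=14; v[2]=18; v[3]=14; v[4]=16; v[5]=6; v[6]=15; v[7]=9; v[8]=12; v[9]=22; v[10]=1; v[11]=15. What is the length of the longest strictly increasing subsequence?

4

Let dp[i] be the length of the longest such subsequence ending at index i:
i:      1  2  3  4  5  6  7  8  9 10 11
v[i]:  14 18 14 16  6 15  9 12 22  1 15
dp:     1  2  1  2  1  2  2  3  4  1  4
Maximum dp value is 4.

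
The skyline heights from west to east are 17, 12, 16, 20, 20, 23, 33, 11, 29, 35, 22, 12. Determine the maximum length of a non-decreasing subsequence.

7

Track the smallest tail for each achievable length (allowing ties):
17 → extends → [17]
12 → replaces 17 → [12]
16 → extends → [12, 16]
20 → extends → [12, 16, 20]
20 → extends → [12, 16, 20, 20]
23 → extends → [12, 16, 20, 20, 23]
33 → extends → [12, 16, 20, 20, 23, 33]
11 → replaces 12 → [11, 16, 20, 20, 23, 33]
29 → replaces 33 → [11, 16, 20, 20, 23, 29]
35 → extends → [11, 16, 20, 20, 23, 29, 35]
22 → replaces 23 → [11, 16, 20, 20, 22, 29, 35]
12 → replaces 16 → [11, 12, 20, 20, 22, 29, 35]
Seven tails, so the longest non-decreasing subsequence has length 7 (e.g. 12, 16, 20, 20, 23, 33, 35).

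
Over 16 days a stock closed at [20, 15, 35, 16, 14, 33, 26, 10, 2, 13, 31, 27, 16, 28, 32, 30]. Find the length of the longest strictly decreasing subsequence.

Negate each value so 'decreasing' becomes 'increasing', then run patience tails on the negated sequence:
-20 → extends → [-20]
-15 → extends → [-20, -15]
-35 → replaces -20 → [-35, -15]
-16 → replaces -15 → [-35, -16]
-14 → extends → [-35, -16, -14]
-33 → replaces -16 → [-35, -33, -14]
-26 → replaces -14 → [-35, -33, -26]
-10 → extends → [-35, -33, -26, -10]
-2 → extends → [-35, -33, -26, -10, -2]
-13 → replaces -10 → [-35, -33, -26, -13, -2]
-31 → replaces -26 → [-35, -33, -31, -13, -2]
-27 → replaces -13 → [-35, -33, -31, -27, -2]
-16 → replaces -2 → [-35, -33, -31, -27, -16]
-28 → replaces -27 → [-35, -33, -31, -28, -16]
-32 → replaces -31 → [-35, -33, -32, -28, -16]
-30 → replaces -28 → [-35, -33, -32, -30, -16]
Five tails, so the longest strictly decreasing subsequence of the original has length 5.

5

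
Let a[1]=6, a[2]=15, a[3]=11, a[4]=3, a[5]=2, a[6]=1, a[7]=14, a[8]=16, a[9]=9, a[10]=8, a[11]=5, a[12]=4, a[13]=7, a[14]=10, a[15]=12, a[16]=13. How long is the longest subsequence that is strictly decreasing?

6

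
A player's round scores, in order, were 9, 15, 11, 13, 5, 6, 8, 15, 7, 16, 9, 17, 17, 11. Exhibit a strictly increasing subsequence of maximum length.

9, 11, 13, 15, 16, 17

Patience tails give the LIS length; then backtrack through the dp parents:
9 → extends → [9]
15 → extends → [9, 15]
11 → replaces 15 → [9, 11]
13 → extends → [9, 11, 13]
5 → replaces 9 → [5, 11, 13]
6 → replaces 11 → [5, 6, 13]
8 → replaces 13 → [5, 6, 8]
15 → extends → [5, 6, 8, 15]
7 → replaces 8 → [5, 6, 7, 15]
16 → extends → [5, 6, 7, 15, 16]
9 → replaces 15 → [5, 6, 7, 9, 16]
17 → extends → [5, 6, 7, 9, 16, 17]
17 → already a tail → [5, 6, 7, 9, 16, 17]
11 → replaces 16 → [5, 6, 7, 9, 11, 17]
Length 6; one witness is 9, 11, 13, 15, 16, 17.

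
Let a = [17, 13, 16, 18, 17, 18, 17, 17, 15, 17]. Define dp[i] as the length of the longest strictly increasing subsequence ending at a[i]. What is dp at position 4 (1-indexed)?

dp[i] = 1 + max{dp[j] : j<i, a[j]<a[i]} (or 1 if no such j):
i:      1  2  3  4  5  6  7  8  9 10
a[i]:  17 13 16 18 17 18 17 17 15 17
dp:     1  1  2  3  3  4  3  3  2  3
At index 4 the value is 3.

3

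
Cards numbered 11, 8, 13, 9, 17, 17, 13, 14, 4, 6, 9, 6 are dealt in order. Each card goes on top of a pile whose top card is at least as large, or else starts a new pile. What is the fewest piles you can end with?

Place each on the leftmost legal pile:
11 → new pile 1 (tops now [11])
8 → pile 1 (tops now [8])
13 → new pile 2 (tops now [8, 13])
9 → pile 2 (tops now [8, 9])
17 → new pile 3 (tops now [8, 9, 17])
17 → pile 3 (tops now [8, 9, 17])
13 → pile 3 (tops now [8, 9, 13])
14 → new pile 4 (tops now [8, 9, 13, 14])
4 → pile 1 (tops now [4, 9, 13, 14])
6 → pile 2 (tops now [4, 6, 13, 14])
9 → pile 3 (tops now [4, 6, 9, 14])
6 → pile 2 (tops now [4, 6, 9, 14])
Four piles.

4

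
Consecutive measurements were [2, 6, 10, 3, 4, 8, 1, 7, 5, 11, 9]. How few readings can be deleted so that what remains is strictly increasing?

Fewest deletions = n − (longest strictly increasing subsequence).
i:      1  2  3  4  5  6  7  8  9 10 11
a[i]:   2  6 10  3  4  8  1  7  5 11  9
dp:     1  2  3  2  3  4  1  4  4  5  5
max dp = 5, so deletions = 11 − 5 = 6.

6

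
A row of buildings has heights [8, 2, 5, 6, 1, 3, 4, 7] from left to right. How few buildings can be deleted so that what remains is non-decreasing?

4

Fewest deletions = n − (longest non-decreasing subsequence).
Patience tails:
8 → extends → [8]
2 → replaces 8 → [2]
5 → extends → [2, 5]
6 → extends → [2, 5, 6]
1 → replaces 2 → [1, 5, 6]
3 → replaces 5 → [1, 3, 6]
4 → replaces 6 → [1, 3, 4]
7 → extends → [1, 3, 4, 7]
Longest non-decreasing subsequence has length 4, so deletions = 8 − 4 = 4.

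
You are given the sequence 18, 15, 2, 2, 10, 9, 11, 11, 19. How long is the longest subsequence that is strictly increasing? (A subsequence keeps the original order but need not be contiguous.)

4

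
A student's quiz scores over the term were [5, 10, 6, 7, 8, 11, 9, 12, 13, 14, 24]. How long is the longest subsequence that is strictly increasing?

9

Let dp[i] be the length of the longest such subsequence ending at index i:
i:      1  2  3  4  5  6  7  8  9 10 11
a[i]:   5 10  6  7  8 11  9 12 13 14 24
dp:     1  2  2  3  4  5  5  6  7  8  9
Maximum dp value is 9.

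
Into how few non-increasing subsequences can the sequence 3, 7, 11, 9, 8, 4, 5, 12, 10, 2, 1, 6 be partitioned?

4

Place each on the leftmost legal pile:
3 → new pile 1 (tops now [3])
7 → new pile 2 (tops now [3, 7])
11 → new pile 3 (tops now [3, 7, 11])
9 → pile 3 (tops now [3, 7, 9])
8 → pile 3 (tops now [3, 7, 8])
4 → pile 2 (tops now [3, 4, 8])
5 → pile 3 (tops now [3, 4, 5])
12 → new pile 4 (tops now [3, 4, 5, 12])
10 → pile 4 (tops now [3, 4, 5, 10])
2 → pile 1 (tops now [2, 4, 5, 10])
1 → pile 1 (tops now [1, 4, 5, 10])
6 → pile 4 (tops now [1, 4, 5, 6])
Four piles.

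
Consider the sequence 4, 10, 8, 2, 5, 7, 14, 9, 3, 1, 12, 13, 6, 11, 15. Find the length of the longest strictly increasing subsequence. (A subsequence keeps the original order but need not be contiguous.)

7

Let dp[i] be the length of the longest such subsequence ending at index i:
i:      1  2  3  4  5  6  7  8  9 10 11 12 13 14 15
a[i]:   4 10  8  2  5  7 14  9  3  1 12 13  6 11 15
dp:     1  2  2  1  2  3  4  4  2  1  5  6  3  5  7
Maximum dp value is 7.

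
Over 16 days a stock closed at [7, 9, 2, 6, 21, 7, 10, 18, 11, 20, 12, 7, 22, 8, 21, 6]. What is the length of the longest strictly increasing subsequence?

7

Track the smallest tail for each achievable length (strict):
7 → extends → [7]
9 → extends → [7, 9]
2 → replaces 7 → [2, 9]
6 → replaces 9 → [2, 6]
21 → extends → [2, 6, 21]
7 → replaces 21 → [2, 6, 7]
10 → extends → [2, 6, 7, 10]
18 → extends → [2, 6, 7, 10, 18]
11 → replaces 18 → [2, 6, 7, 10, 11]
20 → extends → [2, 6, 7, 10, 11, 20]
12 → replaces 20 → [2, 6, 7, 10, 11, 12]
7 → already a tail → [2, 6, 7, 10, 11, 12]
22 → extends → [2, 6, 7, 10, 11, 12, 22]
8 → replaces 10 → [2, 6, 7, 8, 11, 12, 22]
21 → replaces 22 → [2, 6, 7, 8, 11, 12, 21]
6 → already a tail → [2, 6, 7, 8, 11, 12, 21]
Seven tails, so the longest strictly increasing subsequence has length 7 (e.g. 2, 6, 7, 10, 18, 20, 22).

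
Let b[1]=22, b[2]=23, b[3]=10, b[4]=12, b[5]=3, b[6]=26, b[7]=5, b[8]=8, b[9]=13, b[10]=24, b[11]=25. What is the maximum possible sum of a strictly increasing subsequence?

Let S[i] be the best sum of a strictly increasing subsequence ending at i:
i:      1  2  3  4  5  6  7  8  9 10 11
b[i]:  22 23 10 12  3 26  5  8 13 24 25
S:     22 45 10 22  3 71  8 16 35 69 94
Maximum is 94 (e.g. 22 + 23 + 24 + 25).

94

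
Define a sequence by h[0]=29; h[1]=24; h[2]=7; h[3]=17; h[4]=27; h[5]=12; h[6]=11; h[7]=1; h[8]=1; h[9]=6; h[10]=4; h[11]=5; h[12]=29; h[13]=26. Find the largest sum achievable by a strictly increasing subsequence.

80

Let S[i] be the best sum of a strictly increasing subsequence ending at i:
i:      0  1  2  3  4  5  6  7  8  9 10 11 12 13
h[i]:  29 24  7 17 27 12 11  1  1  6  4  5 29 26
S:     29 24  7 24 51 19 18  1  1  7  5 10 80 50
Maximum is 80 (e.g. 7 + 17 + 27 + 29).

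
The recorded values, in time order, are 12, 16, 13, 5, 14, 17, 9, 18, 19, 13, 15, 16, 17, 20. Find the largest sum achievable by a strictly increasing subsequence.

Let S[i] be the best sum of a strictly increasing subsequence ending at i:
i:       1   2   3   4   5   6   7   8   9  10  11  12  13  14
a[i]:   12  16  13   5  14  17   9  18  19  13  15  16  17  20
S:      12  28  25   5  39  56  14  74  93  27  54  70  87 113
Maximum is 113 (e.g. 12 + 13 + 14 + 17 + 18 + 19 + 20).

113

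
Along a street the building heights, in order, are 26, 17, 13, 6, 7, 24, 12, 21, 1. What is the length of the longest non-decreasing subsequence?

4

Track the smallest tail for each achievable length (allowing ties):
26 → extends → [26]
17 → replaces 26 → [17]
13 → replaces 17 → [13]
6 → replaces 13 → [6]
7 → extends → [6, 7]
24 → extends → [6, 7, 24]
12 → replaces 24 → [6, 7, 12]
21 → extends → [6, 7, 12, 21]
1 → replaces 6 → [1, 7, 12, 21]
Four tails, so the longest non-decreasing subsequence has length 4 (e.g. 6, 7, 12, 21).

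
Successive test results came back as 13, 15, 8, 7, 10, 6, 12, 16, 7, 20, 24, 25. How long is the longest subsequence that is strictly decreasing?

4

Negate each value so 'decreasing' becomes 'increasing', then run patience tails on the negated sequence:
-13 → extends → [-13]
-15 → replaces -13 → [-15]
-8 → extends → [-15, -8]
-7 → extends → [-15, -8, -7]
-10 → replaces -8 → [-15, -10, -7]
-6 → extends → [-15, -10, -7, -6]
-12 → replaces -10 → [-15, -12, -7, -6]
-16 → replaces -15 → [-16, -12, -7, -6]
-7 → already a tail → [-16, -12, -7, -6]
-20 → replaces -16 → [-20, -12, -7, -6]
-24 → replaces -20 → [-24, -12, -7, -6]
-25 → replaces -24 → [-25, -12, -7, -6]
Four tails, so the longest strictly decreasing subsequence of the original has length 4.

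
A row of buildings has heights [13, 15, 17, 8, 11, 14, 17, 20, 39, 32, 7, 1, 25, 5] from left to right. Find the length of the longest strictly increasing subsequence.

Track the smallest tail for each achievable length (strict):
13 → extends → [13]
15 → extends → [13, 15]
17 → extends → [13, 15, 17]
8 → replaces 13 → [8, 15, 17]
11 → replaces 15 → [8, 11, 17]
14 → replaces 17 → [8, 11, 14]
17 → extends → [8, 11, 14, 17]
20 → extends → [8, 11, 14, 17, 20]
39 → extends → [8, 11, 14, 17, 20, 39]
32 → replaces 39 → [8, 11, 14, 17, 20, 32]
7 → replaces 8 → [7, 11, 14, 17, 20, 32]
1 → replaces 7 → [1, 11, 14, 17, 20, 32]
25 → replaces 32 → [1, 11, 14, 17, 20, 25]
5 → replaces 11 → [1, 5, 14, 17, 20, 25]
Six tails, so the longest strictly increasing subsequence has length 6 (e.g. 8, 11, 14, 17, 20, 39).

6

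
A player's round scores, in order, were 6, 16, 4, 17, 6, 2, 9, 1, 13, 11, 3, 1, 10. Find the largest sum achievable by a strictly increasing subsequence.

39

Let S[i] be the best sum of a strictly increasing subsequence ending at i:
i:      1  2  3  4  5  6  7  8  9 10 11 12 13
a[i]:   6 16  4 17  6  2  9  1 13 11  3  1 10
S:      6 22  4 39 10  2 19  1 32 30  5  1 29
Maximum is 39 (e.g. 6 + 16 + 17).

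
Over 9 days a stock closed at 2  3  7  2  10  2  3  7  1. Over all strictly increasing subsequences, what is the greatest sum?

22

Let S[i] be the best sum of a strictly increasing subsequence ending at i:
i:      1  2  3  4  5  6  7  8  9
a[i]:   2  3  7  2 10  2  3  7  1
S:      2  5 12  2 22  2  5 12  1
Maximum is 22 (e.g. 2 + 3 + 7 + 10).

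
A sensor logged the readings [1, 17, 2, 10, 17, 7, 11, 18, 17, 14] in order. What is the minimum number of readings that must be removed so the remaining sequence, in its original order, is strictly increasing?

Fewest deletions = n − (longest strictly increasing subsequence).
Patience tails:
1 → extends → [1]
17 → extends → [1, 17]
2 → replaces 17 → [1, 2]
10 → extends → [1, 2, 10]
17 → extends → [1, 2, 10, 17]
7 → replaces 10 → [1, 2, 7, 17]
11 → replaces 17 → [1, 2, 7, 11]
18 → extends → [1, 2, 7, 11, 18]
17 → replaces 18 → [1, 2, 7, 11, 17]
14 → replaces 17 → [1, 2, 7, 11, 14]
Longest strictly increasing subsequence has length 5, so deletions = 10 − 5 = 5.

5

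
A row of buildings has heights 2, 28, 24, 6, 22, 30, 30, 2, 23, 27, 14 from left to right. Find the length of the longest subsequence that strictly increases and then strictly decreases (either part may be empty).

6

inc[i] = longest strictly increasing subsequence ending at i; dec[i] = longest strictly decreasing subsequence starting at i:
i:      1  2  3  4  5  6  7  8  9 10 11
a[i]:   2 28 24  6 22 30 30  2 23 27 14
inc:    1  2  2  2  3  4  4  1  4  5  3
dec:    1  4  3  2  2  3  3  1  2  2  1
Best peak at i=6 (value 30): inc=4, dec=3, length 4+3−1 = 6.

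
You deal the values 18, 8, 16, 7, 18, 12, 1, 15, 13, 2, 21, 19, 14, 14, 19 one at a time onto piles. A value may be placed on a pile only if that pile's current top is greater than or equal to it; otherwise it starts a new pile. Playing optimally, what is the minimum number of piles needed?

The minimum number of non-increasing subsequences covering a sequence equals the length of its longest strictly increasing subsequence.
LIS length is 5 (e.g. 8, 12, 13, 14, 19), so 5 piles are needed.

5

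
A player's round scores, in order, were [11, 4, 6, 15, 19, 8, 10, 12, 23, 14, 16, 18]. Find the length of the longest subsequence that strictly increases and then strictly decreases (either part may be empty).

8

inc[i] = longest strictly increasing subsequence ending at i; dec[i] = longest strictly decreasing subsequence starting at i:
i:      1  2  3  4  5  6  7  8  9 10 11 12
a[i]:  11  4  6 15 19  8 10 12 23 14 16 18
inc:    1  1  2  3  4  3  4  5  6  6  7  8
dec:    2  1  1  2  2  1  1  1  2  1  1  1
Best peak at i=12 (value 18): inc=8, dec=1, length 8+1−1 = 8.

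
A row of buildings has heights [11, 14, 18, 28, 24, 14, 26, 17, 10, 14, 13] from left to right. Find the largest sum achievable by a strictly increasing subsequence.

93

Let S[i] be the best sum of a strictly increasing subsequence ending at i:
i:      1  2  3  4  5  6  7  8  9 10 11
a[i]:  11 14 18 28 24 14 26 17 10 14 13
S:     11 25 43 71 67 25 93 42 10 25 24
Maximum is 93 (e.g. 11 + 14 + 18 + 24 + 26).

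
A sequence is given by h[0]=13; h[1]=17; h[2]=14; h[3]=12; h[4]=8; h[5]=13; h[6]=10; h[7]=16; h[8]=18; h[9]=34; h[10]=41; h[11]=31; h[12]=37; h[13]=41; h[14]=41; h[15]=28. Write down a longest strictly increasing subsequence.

Patience tails give the LIS length; then backtrack through the dp parents:
13 → extends → [13]
17 → extends → [13, 17]
14 → replaces 17 → [13, 14]
12 → replaces 13 → [12, 14]
8 → replaces 12 → [8, 14]
13 → replaces 14 → [8, 13]
10 → replaces 13 → [8, 10]
16 → extends → [8, 10, 16]
18 → extends → [8, 10, 16, 18]
34 → extends → [8, 10, 16, 18, 34]
41 → extends → [8, 10, 16, 18, 34, 41]
31 → replaces 34 → [8, 10, 16, 18, 31, 41]
37 → replaces 41 → [8, 10, 16, 18, 31, 37]
41 → extends → [8, 10, 16, 18, 31, 37, 41]
41 → already a tail → [8, 10, 16, 18, 31, 37, 41]
28 → replaces 31 → [8, 10, 16, 18, 28, 37, 41]
Length 7; one witness is 13, 14, 16, 18, 34, 37, 41.

13, 14, 16, 18, 34, 37, 41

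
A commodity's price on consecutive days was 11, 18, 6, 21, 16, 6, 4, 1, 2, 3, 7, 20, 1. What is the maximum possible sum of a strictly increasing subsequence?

Let S[i] be the best sum of a strictly increasing subsequence ending at i:
i:      1  2  3  4  5  6  7  8  9 10 11 12 13
a[i]:  11 18  6 21 16  6  4  1  2  3  7 20  1
S:     11 29  6 50 27  6  4  1  3  6 13 49  1
Maximum is 50 (e.g. 11 + 18 + 21).

50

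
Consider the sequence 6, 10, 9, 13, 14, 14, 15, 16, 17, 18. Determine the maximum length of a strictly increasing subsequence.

8

Let dp[i] be the length of the longest such subsequence ending at index i:
i:      1  2  3  4  5  6  7  8  9 10
a[i]:   6 10  9 13 14 14 15 16 17 18
dp:     1  2  2  3  4  4  5  6  7  8
Maximum dp value is 8.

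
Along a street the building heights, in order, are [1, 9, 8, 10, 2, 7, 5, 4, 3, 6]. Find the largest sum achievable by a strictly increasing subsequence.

20

Let S[i] be the best sum of a strictly increasing subsequence ending at i:
i:      1  2  3  4  5  6  7  8  9 10
a[i]:   1  9  8 10  2  7  5  4  3  6
S:      1 10  9 20  3 10  8  7  6 14
Maximum is 20 (e.g. 1 + 9 + 10).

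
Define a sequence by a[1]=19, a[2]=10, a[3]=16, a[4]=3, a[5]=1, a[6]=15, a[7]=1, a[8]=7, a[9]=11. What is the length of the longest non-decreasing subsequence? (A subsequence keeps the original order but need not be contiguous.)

4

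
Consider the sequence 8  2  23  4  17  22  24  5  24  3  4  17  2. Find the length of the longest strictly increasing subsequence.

5

Track the smallest tail for each achievable length (strict):
8 → extends → [8]
2 → replaces 8 → [2]
23 → extends → [2, 23]
4 → replaces 23 → [2, 4]
17 → extends → [2, 4, 17]
22 → extends → [2, 4, 17, 22]
24 → extends → [2, 4, 17, 22, 24]
5 → replaces 17 → [2, 4, 5, 22, 24]
24 → already a tail → [2, 4, 5, 22, 24]
3 → replaces 4 → [2, 3, 5, 22, 24]
4 → replaces 5 → [2, 3, 4, 22, 24]
17 → replaces 22 → [2, 3, 4, 17, 24]
2 → already a tail → [2, 3, 4, 17, 24]
Five tails, so the longest strictly increasing subsequence has length 5 (e.g. 2, 4, 17, 22, 24).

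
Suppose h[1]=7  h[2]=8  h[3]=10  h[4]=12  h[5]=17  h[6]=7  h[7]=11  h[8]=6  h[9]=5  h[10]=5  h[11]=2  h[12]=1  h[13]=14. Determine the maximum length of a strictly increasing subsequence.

Track the smallest tail for each achievable length (strict):
7 → extends → [7]
8 → extends → [7, 8]
10 → extends → [7, 8, 10]
12 → extends → [7, 8, 10, 12]
17 → extends → [7, 8, 10, 12, 17]
7 → already a tail → [7, 8, 10, 12, 17]
11 → replaces 12 → [7, 8, 10, 11, 17]
6 → replaces 7 → [6, 8, 10, 11, 17]
5 → replaces 6 → [5, 8, 10, 11, 17]
5 → already a tail → [5, 8, 10, 11, 17]
2 → replaces 5 → [2, 8, 10, 11, 17]
1 → replaces 2 → [1, 8, 10, 11, 17]
14 → replaces 17 → [1, 8, 10, 11, 14]
Five tails, so the longest strictly increasing subsequence has length 5 (e.g. 7, 8, 10, 12, 17).

5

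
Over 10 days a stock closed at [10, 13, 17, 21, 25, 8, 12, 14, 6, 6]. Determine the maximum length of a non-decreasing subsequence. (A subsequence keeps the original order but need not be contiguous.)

5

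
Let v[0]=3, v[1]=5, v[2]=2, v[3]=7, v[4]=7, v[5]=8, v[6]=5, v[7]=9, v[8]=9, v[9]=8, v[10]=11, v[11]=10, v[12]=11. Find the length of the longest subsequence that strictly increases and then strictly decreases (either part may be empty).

inc[i] = longest strictly increasing subsequence ending at i; dec[i] = longest strictly decreasing subsequence starting at i:
i:      0  1  2  3  4  5  6  7  8  9 10 11 12
v[i]:   3  5  2  7  7  8  5  9  9  8 11 10 11
inc:    1  2  1  3  3  4  2  5  5  4  6  6  7
dec:    2  2  1  2  2  2  1  2  2  1  2  1  1
Best peak at i=10 (value 11): inc=6, dec=2, length 6+2−1 = 7.

7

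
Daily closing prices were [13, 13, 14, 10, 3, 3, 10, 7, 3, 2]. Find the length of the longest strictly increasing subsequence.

2

Track the smallest tail for each achievable length (strict):
13 → extends → [13]
13 → already a tail → [13]
14 → extends → [13, 14]
10 → replaces 13 → [10, 14]
3 → replaces 10 → [3, 14]
3 → already a tail → [3, 14]
10 → replaces 14 → [3, 10]
7 → replaces 10 → [3, 7]
3 → already a tail → [3, 7]
2 → replaces 3 → [2, 7]
Two tails, so the longest strictly increasing subsequence has length 2 (e.g. 13, 14).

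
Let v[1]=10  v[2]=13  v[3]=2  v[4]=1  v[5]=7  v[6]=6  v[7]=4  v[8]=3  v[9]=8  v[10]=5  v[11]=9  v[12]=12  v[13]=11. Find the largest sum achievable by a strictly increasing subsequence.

Let S[i] be the best sum of a strictly increasing subsequence ending at i:
i:      1  2  3  4  5  6  7  8  9 10 11 12 13
v[i]:  10 13  2  1  7  6  4  3  8  5  9 12 11
S:     10 23  2  1  9  8  6  5 17 11 26 38 37
Maximum is 38 (e.g. 2 + 7 + 8 + 9 + 12).

38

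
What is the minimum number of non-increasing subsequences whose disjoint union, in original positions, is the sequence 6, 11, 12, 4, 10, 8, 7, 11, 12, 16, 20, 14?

6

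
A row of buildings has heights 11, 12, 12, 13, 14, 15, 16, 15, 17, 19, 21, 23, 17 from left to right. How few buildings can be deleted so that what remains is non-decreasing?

Fewest deletions = n − (longest non-decreasing subsequence).
i:      1  2  3  4  5  6  7  8  9 10 11 12 13
a[i]:  11 12 12 13 14 15 16 15 17 19 21 23 17
dp:     1  2  3  4  5  6  7  7  8  9 10 11  9
max dp = 11, so deletions = 13 − 11 = 2.

2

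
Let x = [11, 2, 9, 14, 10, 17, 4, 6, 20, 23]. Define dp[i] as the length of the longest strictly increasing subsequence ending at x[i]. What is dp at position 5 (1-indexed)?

dp[i] = 1 + max{dp[j] : j<i, x[j]<x[i]} (or 1 if no such j):
i:      1  2  3  4  5  6  7  8  9 10
x[i]:  11  2  9 14 10 17  4  6 20 23
dp:     1  1  2  3  3  4  2  3  5  6
At index 5 the value is 3.

3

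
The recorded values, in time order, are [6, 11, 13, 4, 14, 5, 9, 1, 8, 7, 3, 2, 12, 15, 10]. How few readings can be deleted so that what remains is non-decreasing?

10

Fewest deletions = n − (longest non-decreasing subsequence).
i:      1  2  3  4  5  6  7  8  9 10 11 12 13 14 15
a[i]:   6 11 13  4 14  5  9  1  8  7  3  2 12 15 10
dp:     1  2  3  1  4  2  3  1  3  3  2  2  4  5  4
max dp = 5, so deletions = 15 − 5 = 10.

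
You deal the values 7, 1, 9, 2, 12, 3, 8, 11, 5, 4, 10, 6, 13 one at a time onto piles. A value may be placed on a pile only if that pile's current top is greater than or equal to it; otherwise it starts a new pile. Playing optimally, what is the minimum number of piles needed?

6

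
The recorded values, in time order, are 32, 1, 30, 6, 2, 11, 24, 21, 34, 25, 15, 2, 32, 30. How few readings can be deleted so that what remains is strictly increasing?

8

Fewest deletions = n − (longest strictly increasing subsequence).
Patience tails:
32 → extends → [32]
1 → replaces 32 → [1]
30 → extends → [1, 30]
6 → replaces 30 → [1, 6]
2 → replaces 6 → [1, 2]
11 → extends → [1, 2, 11]
24 → extends → [1, 2, 11, 24]
21 → replaces 24 → [1, 2, 11, 21]
34 → extends → [1, 2, 11, 21, 34]
25 → replaces 34 → [1, 2, 11, 21, 25]
15 → replaces 21 → [1, 2, 11, 15, 25]
2 → already a tail → [1, 2, 11, 15, 25]
32 → extends → [1, 2, 11, 15, 25, 32]
30 → replaces 32 → [1, 2, 11, 15, 25, 30]
Longest strictly increasing subsequence has length 6, so deletions = 14 − 6 = 8.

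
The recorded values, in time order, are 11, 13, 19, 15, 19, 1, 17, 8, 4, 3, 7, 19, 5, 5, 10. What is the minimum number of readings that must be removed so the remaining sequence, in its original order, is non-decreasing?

Fewest deletions = n − (longest non-decreasing subsequence).
Patience tails:
11 → extends → [11]
13 → extends → [11, 13]
19 → extends → [11, 13, 19]
15 → replaces 19 → [11, 13, 15]
19 → extends → [11, 13, 15, 19]
1 → replaces 11 → [1, 13, 15, 19]
17 → replaces 19 → [1, 13, 15, 17]
8 → replaces 13 → [1, 8, 15, 17]
4 → replaces 8 → [1, 4, 15, 17]
3 → replaces 4 → [1, 3, 15, 17]
7 → replaces 15 → [1, 3, 7, 17]
19 → extends → [1, 3, 7, 17, 19]
5 → replaces 7 → [1, 3, 5, 17, 19]
5 → replaces 17 → [1, 3, 5, 5, 19]
10 → replaces 19 → [1, 3, 5, 5, 10]
Longest non-decreasing subsequence has length 5, so deletions = 15 − 5 = 10.

10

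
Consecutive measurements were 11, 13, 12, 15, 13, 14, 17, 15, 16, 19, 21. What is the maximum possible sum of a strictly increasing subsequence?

121

Let S[i] be the best sum of a strictly increasing subsequence ending at i:
i:       1   2   3   4   5   6   7   8   9  10  11
a[i]:   11  13  12  15  13  14  17  15  16  19  21
S:      11  24  23  39  36  50  67  65  81 100 121
Maximum is 121 (e.g. 11 + 12 + 13 + 14 + 15 + 16 + 19 + 21).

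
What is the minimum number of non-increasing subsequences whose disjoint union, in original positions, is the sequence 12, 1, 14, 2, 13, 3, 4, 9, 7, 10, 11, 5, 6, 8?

7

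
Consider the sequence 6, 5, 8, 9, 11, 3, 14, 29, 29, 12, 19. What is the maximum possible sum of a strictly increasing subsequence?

Let S[i] be the best sum of a strictly increasing subsequence ending at i:
i:      1  2  3  4  5  6  7  8  9 10 11
a[i]:   6  5  8  9 11  3 14 29 29 12 19
S:      6  5 14 23 34  3 48 77 77 46 67
Maximum is 77 (e.g. 6 + 8 + 9 + 11 + 14 + 29).

77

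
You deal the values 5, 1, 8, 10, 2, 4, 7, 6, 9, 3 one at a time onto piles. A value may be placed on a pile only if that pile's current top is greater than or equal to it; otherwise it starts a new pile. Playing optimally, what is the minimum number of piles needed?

Place each on the leftmost legal pile:
5 → new pile 1 (tops now [5])
1 → pile 1 (tops now [1])
8 → new pile 2 (tops now [1, 8])
10 → new pile 3 (tops now [1, 8, 10])
2 → pile 2 (tops now [1, 2, 10])
4 → pile 3 (tops now [1, 2, 4])
7 → new pile 4 (tops now [1, 2, 4, 7])
6 → pile 4 (tops now [1, 2, 4, 6])
9 → new pile 5 (tops now [1, 2, 4, 6, 9])
3 → pile 3 (tops now [1, 2, 3, 6, 9])
Five piles.

5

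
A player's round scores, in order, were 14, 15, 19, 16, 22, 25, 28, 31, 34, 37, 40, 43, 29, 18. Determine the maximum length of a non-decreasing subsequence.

11

Track the smallest tail for each achievable length (allowing ties):
14 → extends → [14]
15 → extends → [14, 15]
19 → extends → [14, 15, 19]
16 → replaces 19 → [14, 15, 16]
22 → extends → [14, 15, 16, 22]
25 → extends → [14, 15, 16, 22, 25]
28 → extends → [14, 15, 16, 22, 25, 28]
31 → extends → [14, 15, 16, 22, 25, 28, 31]
34 → extends → [14, 15, 16, 22, 25, 28, 31, 34]
37 → extends → [14, 15, 16, 22, 25, 28, 31, 34, 37]
40 → extends → [14, 15, 16, 22, 25, 28, 31, 34, 37, 40]
43 → extends → [14, 15, 16, 22, 25, 28, 31, 34, 37, 40, 43]
29 → replaces 31 → [14, 15, 16, 22, 25, 28, 29, 34, 37, 40, 43]
18 → replaces 22 → [14, 15, 16, 18, 25, 28, 29, 34, 37, 40, 43]
Eleven tails, so the longest non-decreasing subsequence has length 11 (e.g. 14, 15, 19, 22, 25, 28, 31, 34, 37, 40, 43).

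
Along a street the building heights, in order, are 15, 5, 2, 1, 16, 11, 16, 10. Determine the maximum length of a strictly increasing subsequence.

3

Track the smallest tail for each achievable length (strict):
15 → extends → [15]
5 → replaces 15 → [5]
2 → replaces 5 → [2]
1 → replaces 2 → [1]
16 → extends → [1, 16]
11 → replaces 16 → [1, 11]
16 → extends → [1, 11, 16]
10 → replaces 11 → [1, 10, 16]
Three tails, so the longest strictly increasing subsequence has length 3 (e.g. 5, 11, 16).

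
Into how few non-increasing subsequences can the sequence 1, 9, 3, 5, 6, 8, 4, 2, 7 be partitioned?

5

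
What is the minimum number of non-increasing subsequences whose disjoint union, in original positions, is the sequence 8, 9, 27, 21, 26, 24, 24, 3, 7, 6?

4

Place each on the leftmost legal pile:
8 → new pile 1 (tops now [8])
9 → new pile 2 (tops now [8, 9])
27 → new pile 3 (tops now [8, 9, 27])
21 → pile 3 (tops now [8, 9, 21])
26 → new pile 4 (tops now [8, 9, 21, 26])
24 → pile 4 (tops now [8, 9, 21, 24])
24 → pile 4 (tops now [8, 9, 21, 24])
3 → pile 1 (tops now [3, 9, 21, 24])
7 → pile 2 (tops now [3, 7, 21, 24])
6 → pile 2 (tops now [3, 6, 21, 24])
Four piles.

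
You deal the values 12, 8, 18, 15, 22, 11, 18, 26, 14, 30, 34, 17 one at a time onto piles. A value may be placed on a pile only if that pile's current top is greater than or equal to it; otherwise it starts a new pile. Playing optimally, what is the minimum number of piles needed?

6

Place each on the leftmost legal pile:
12 → new pile 1 (tops now [12])
8 → pile 1 (tops now [8])
18 → new pile 2 (tops now [8, 18])
15 → pile 2 (tops now [8, 15])
22 → new pile 3 (tops now [8, 15, 22])
11 → pile 2 (tops now [8, 11, 22])
18 → pile 3 (tops now [8, 11, 18])
26 → new pile 4 (tops now [8, 11, 18, 26])
14 → pile 3 (tops now [8, 11, 14, 26])
30 → new pile 5 (tops now [8, 11, 14, 26, 30])
34 → new pile 6 (tops now [8, 11, 14, 26, 30, 34])
17 → pile 4 (tops now [8, 11, 14, 17, 30, 34])
Six piles.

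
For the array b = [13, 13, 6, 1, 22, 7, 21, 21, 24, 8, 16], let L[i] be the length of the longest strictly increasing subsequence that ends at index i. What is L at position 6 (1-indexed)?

2

dp[i] = 1 + max{dp[j] : j<i, b[j]<b[i]} (or 1 if no such j):
i:      1  2  3  4  5  6  7  8  9 10 11
b[i]:  13 13  6  1 22  7 21 21 24  8 16
dp:     1  1  1  1  2  2  3  3  4  3  4
At index 6 the value is 2.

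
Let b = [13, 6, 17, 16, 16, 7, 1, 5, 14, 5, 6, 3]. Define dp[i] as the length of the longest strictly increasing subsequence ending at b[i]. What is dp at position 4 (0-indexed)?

2

dp[i] = 1 + max{dp[j] : j<i, b[j]<b[i]} (or 1 if no such j):
i:      0  1  2  3  4  5  6  7  8  9 10 11
b[i]:  13  6 17 16 16  7  1  5 14  5  6  3
dp:     1  1  2  2  2  2  1  2  3  2  3  2
At index 4 the value is 2.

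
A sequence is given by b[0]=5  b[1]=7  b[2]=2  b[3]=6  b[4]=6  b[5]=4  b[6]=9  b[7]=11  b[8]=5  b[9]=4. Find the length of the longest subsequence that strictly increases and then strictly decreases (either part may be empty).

inc[i] = longest strictly increasing subsequence ending at i; dec[i] = longest strictly decreasing subsequence starting at i:
i:      0  1  2  3  4  5  6  7  8  9
b[i]:   5  7  2  6  6  4  9 11  5  4
inc:    1  2  1  2  2  2  3  4  3  2
dec:    2  4  1  3  3  1  3  3  2  1
Best peak at i=7 (value 11): inc=4, dec=3, length 4+3−1 = 6.

6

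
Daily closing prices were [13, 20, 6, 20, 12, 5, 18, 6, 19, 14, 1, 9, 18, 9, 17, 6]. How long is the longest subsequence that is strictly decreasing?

Let dp[i] be the longest strictly decreasing subsequence ending at i:
i:      1  2  3  4  5  6  7  8  9 10 11 12 13 14 15 16
a[i]:  13 20  6 20 12  5 18  6 19 14  1  9 18  9 17  6
dp:     1  1  2  1  2  3  2  3  2  3  4  4  3  4  4  5
Maximum is 5.

5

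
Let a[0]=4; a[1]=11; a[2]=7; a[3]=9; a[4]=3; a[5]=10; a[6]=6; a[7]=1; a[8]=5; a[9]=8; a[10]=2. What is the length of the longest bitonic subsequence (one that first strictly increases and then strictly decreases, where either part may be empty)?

7

inc[i] = longest strictly increasing subsequence ending at i; dec[i] = longest strictly decreasing subsequence starting at i:
i:      0  1  2  3  4  5  6  7  8  9 10
a[i]:   4 11  7  9  3 10  6  1  5  8  2
inc:    1  2  2  3  1  4  2  1  2  3  2
dec:    3  5  4  4  2  4  3  1  2  2  1
Best peak at i=5 (value 10): inc=4, dec=4, length 4+4−1 = 7.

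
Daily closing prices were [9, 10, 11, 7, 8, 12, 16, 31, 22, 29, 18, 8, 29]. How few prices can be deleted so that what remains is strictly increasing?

Fewest deletions = n − (longest strictly increasing subsequence).
i:      1  2  3  4  5  6  7  8  9 10 11 12 13
a[i]:   9 10 11  7  8 12 16 31 22 29 18  8 29
dp:     1  2  3  1  2  4  5  6  6  7  6  2  7
max dp = 7, so deletions = 13 − 7 = 6.

6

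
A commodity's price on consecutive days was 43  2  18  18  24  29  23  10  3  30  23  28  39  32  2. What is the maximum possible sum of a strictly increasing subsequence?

142

Let S[i] be the best sum of a strictly increasing subsequence ending at i:
i:       1   2   3   4   5   6   7   8   9  10  11  12  13  14  15
a[i]:   43   2  18  18  24  29  23  10   3  30  23  28  39  32   2
S:      43   2  20  20  44  73  43  12   5 103  43  72 142 135   2
Maximum is 142 (e.g. 2 + 18 + 24 + 29 + 30 + 39).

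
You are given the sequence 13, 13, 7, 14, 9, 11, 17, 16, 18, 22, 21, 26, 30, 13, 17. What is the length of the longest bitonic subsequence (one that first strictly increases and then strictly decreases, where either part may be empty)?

inc[i] = longest strictly increasing subsequence ending at i; dec[i] = longest strictly decreasing subsequence starting at i:
i:      1  2  3  4  5  6  7  8  9 10 11 12 13 14 15
a[i]:  13 13  7 14  9 11 17 16 18 22 21 26 30 13 17
inc:    1  1  1  2  2  3  4  4  5  6  6  7  8  4  5
dec:    2  2  1  2  1  1  3  2  2  3  2  2  2  1  1
Best peak at i=13 (value 30): inc=8, dec=2, length 8+2−1 = 9.

9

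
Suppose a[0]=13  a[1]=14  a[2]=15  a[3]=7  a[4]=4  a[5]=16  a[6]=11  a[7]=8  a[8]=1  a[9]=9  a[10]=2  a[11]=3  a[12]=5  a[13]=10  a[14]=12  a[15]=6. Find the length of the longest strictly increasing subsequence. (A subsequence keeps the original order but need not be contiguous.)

Track the smallest tail for each achievable length (strict):
13 → extends → [13]
14 → extends → [13, 14]
15 → extends → [13, 14, 15]
7 → replaces 13 → [7, 14, 15]
4 → replaces 7 → [4, 14, 15]
16 → extends → [4, 14, 15, 16]
11 → replaces 14 → [4, 11, 15, 16]
8 → replaces 11 → [4, 8, 15, 16]
1 → replaces 4 → [1, 8, 15, 16]
9 → replaces 15 → [1, 8, 9, 16]
2 → replaces 8 → [1, 2, 9, 16]
3 → replaces 9 → [1, 2, 3, 16]
5 → replaces 16 → [1, 2, 3, 5]
10 → extends → [1, 2, 3, 5, 10]
12 → extends → [1, 2, 3, 5, 10, 12]
6 → replaces 10 → [1, 2, 3, 5, 6, 12]
Six tails, so the longest strictly increasing subsequence has length 6 (e.g. 1, 2, 3, 5, 10, 12).

6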